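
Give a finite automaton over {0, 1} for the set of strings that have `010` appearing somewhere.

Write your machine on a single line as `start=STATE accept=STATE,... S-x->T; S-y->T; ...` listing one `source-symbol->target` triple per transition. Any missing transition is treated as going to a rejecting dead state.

start=A; accept=D; A-0->B; A-1->A; B-0->B; B-1->C; C-0->D; C-1->A; D-0->D; D-1->D

States A..C record the length of the longest prefix of `010` that matches the current input suffix. Reaching D means `010` has been seen, and we stay there forever. Accept from D.
       0  1 
>  A   B  A 
   B   B  C 
   C   D  A 
 * D   D  D 
(> = start, * = accepting)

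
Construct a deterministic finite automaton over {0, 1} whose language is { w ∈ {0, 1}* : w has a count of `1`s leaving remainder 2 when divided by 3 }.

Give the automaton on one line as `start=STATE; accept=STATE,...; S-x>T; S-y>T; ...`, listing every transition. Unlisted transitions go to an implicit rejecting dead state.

start=q0; accept=q2; q0-0>q0; q0-1>q1; q1-0>q1; q1-1>q2; q2-0>q2; q2-1>q0

Keep the running count of `1`s modulo 3: each `1` advances along the cycle q0 → q1 → q2 → q0 while other symbols loop. Accept at q2.
        0   1  
>  q0   q0  q1 
   q1   q1  q2 
 * q2   q2  q0 
(> = start, * = accepting)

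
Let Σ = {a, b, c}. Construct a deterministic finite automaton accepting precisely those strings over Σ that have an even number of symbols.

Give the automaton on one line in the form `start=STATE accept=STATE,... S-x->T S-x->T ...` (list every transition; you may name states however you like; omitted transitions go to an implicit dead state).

Count input length modulo 2: every symbol advances one step around the cycle s0 → s1 → s0. Accept at s0.
With 2 states:
        a   b   c  
>* s0   s1  s1  s1 
   s1   s0  s0  s0 
(> = start, * = accepting)

start=s0 accept=s0 s0-a->s1 s0-b->s1 s0-c->s1 s1-a->s0 s1-b->s0 s1-c->s0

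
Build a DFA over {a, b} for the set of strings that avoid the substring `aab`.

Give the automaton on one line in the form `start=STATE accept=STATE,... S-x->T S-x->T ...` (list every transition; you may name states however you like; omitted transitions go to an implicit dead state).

Track partial matches of the forbidden pattern `aab`. State q3 is a dead state reached once `aab` has occurred; every other state accepts. q0 means no part of `aab` is currently matched.
A 4-state machine:
        a   b  
>* q0   q1  q0 
 * q1   q2  q0 
 * q2   q2  q3 
   q3   q3  q3 
(> = start, * = accepting)

start=q0 accept=q0,q1,q2 q0-a->q1 q0-b->q0 q1-a->q2 q1-b->q0 q2-a->q2 q2-b->q3 q3-a->q3 q3-b->q3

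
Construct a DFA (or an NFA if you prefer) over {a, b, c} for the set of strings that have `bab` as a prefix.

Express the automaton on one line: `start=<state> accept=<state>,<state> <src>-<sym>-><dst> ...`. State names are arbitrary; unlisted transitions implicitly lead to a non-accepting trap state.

Walk along `bab` while the input agrees: from s0 take `b` to s1, and so on. Any deviation drops to the rejecting sink s4. Once s3 is reached the prefix is confirmed and every continuation is accepted.
5 states suffice.
        a   b   c  
>  s0   s4  s1  s4 
   s1   s2  s4  s4 
   s2   s4  s3  s4 
 * s3   s3  s3  s3 
   s4   s4  s4  s4 
(> = start, * = accepting)

start=s0 accept=s3 s0-a->s4 s0-b->s1 s0-c->s4 s1-a->s2 s1-b->s4 s1-c->s4 s2-a->s4 s2-b->s3 s2-c->s4 s3-a->s3 s3-b->s3 s3-c->s3 s4-a->s4 s4-b->s4 s4-c->s4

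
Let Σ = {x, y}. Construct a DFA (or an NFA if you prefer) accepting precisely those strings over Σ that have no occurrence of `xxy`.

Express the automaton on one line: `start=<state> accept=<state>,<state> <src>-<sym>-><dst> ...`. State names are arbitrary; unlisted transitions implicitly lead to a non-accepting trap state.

start=q0 accept=q0,q1,q2 q0-x->q1 q0-y->q0 q1-x->q2 q1-y->q0 q2-x->q2 q2-y->q3 q3-x->q3 q3-y->q3

Track partial matches of the forbidden pattern `xxy`. State q3 is a dead state reached once `xxy` has occurred; every other state accepts. q0 means no part of `xxy` is currently matched.
4 states suffice.
        x   y  
>* q0   q1  q0 
 * q1   q2  q0 
 * q2   q2  q3 
   q3   q3  q3 
(> = start, * = accepting)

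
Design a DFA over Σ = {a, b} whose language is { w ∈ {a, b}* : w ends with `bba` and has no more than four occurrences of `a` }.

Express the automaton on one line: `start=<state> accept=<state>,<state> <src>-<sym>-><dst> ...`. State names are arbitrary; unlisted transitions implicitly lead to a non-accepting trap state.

start=S0 accept=S9,S13,S17,S20 S0-a->S1 S0-b->S2 S1-a->S3 S1-b->S4 S2-a->S1 S2-b->S5 S3-a->S6 S3-b->S7 S4-a->S3 S4-b->S8 S5-a->S9 S5-b->S5 S6-a->S10 S6-b->S11 S7-a->S6 S7-b->S12 S8-a->S13 S8-b->S8 S9-a->S3 S9-b->S4 S10-a->S14 S10-b->S15 S11-a->S10 S11-b->S16 S12-a->S17 S12-b->S12 S13-a->S6 S13-b->S7 S14-a->S14 S14-b->S18 S15-a->S14 S15-b->S19 S16-a->S20 S16-b->S16 S17-a->S10 S17-b->S11 S18-a->S14 S18-b->S21 S19-a->S22 S19-b->S19 S20-a->S14 S20-b->S15 S21-a->S22 S21-b->S21 S22-a->S14 S22-b->S18

Handle the two conditions separately and then intersect. One (4 states) tracks how much of the suffix `bba` has currently been matched; the other (6 states) tracks the count of `a`s, saturating at 5. Each combined state is a pair, one component from each; accept when both components accept.
          a    b  
>  S0     S1   S2 
   S1     S3   S4 
   S2     S1   S5 
   S3     S6   S7 
   S4     S3   S8 
   S5     S9   S5 
   S6    S10  S11 
   S7     S6  S12 
   S8    S13   S8 
 * S9     S3   S4 
   S10   S14  S15 
   S11   S10  S16 
   S12   S17  S12 
 * S13    S6   S7 
   S14   S14  S18 
   S15   S14  S19 
   S16   S20  S16 
 * S17   S10  S11 
   S18   S14  S21 
   S19   S22  S19 
 * S20   S14  S15 
   S21   S22  S21 
   S22   S14  S18 
(> = start, * = accepting)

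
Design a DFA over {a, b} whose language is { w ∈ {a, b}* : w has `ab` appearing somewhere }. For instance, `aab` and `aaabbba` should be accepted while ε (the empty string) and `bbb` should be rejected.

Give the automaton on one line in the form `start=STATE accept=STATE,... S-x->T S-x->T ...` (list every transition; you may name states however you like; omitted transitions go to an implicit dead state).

start=s0 accept=s2 s0-a->s1 s0-b->s0 s1-a->s1 s1-b->s2 s2-a->s2 s2-b->s2

Track how much of `ab` has been matched so far: state s0 is no progress, s2 is the absorbing accept state reached once `ab` has occurred. Intermediate states record partial matches; on a mismatch, fall back to the longest reusable overlap.
        a   b  
>  s0   s1  s0 
   s1   s1  s2 
 * s2   s2  s2 
(> = start, * = accepting)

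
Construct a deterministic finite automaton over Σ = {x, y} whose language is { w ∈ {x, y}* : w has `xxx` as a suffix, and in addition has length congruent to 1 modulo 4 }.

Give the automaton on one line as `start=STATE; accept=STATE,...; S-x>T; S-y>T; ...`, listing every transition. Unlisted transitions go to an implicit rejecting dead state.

Handle the two conditions separately and then intersect. The first has 4 states tracking how much of the suffix `xxx` has currently been matched; the second has 4 states tracking the input length modulo 4. A product state is a pair (one from each), accepting exactly when both do. Minimizing collapses redundant product states.
        x   y  
>  S0   S1  S1 
   S1   S2  S2 
   S2   S3  S4 
   S3   S5  S0 
   S4   S0  S0 
   S5   S6  S1 
 * S6   S2  S2 
(> = start, * = accepting)

start=S0; accept=S6; S0-x>S1; S0-y>S1; S1-x>S2; S1-y>S2; S2-x>S3; S2-y>S4; S3-x>S5; S3-y>S0; S4-x>S0; S4-y>S0; S5-x>S6; S5-y>S1; S6-x>S2; S6-y>S2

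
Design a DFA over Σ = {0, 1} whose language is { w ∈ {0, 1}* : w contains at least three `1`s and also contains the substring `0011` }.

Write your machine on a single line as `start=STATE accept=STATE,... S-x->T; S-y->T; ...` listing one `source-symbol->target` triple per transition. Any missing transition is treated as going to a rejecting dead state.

start=q0; accept=q9; q0-0->q1; q0-1->q2; q1-0->q3; q1-1->q2; q2-0->q4; q2-1->q2; q3-0->q3; q3-1->q5; q4-0->q6; q4-1->q2; q5-0->q4; q5-1->q7; q6-0->q6; q6-1->q8; q7-0->q7; q7-1->q9; q8-0->q4; q8-1->q9; q9-0->q9; q9-1->q9

Build one automaton per condition and run them in lockstep. The first has 5 states tracking the count of `1`s, saturating at 4; the second has 5 states tracking whether and how much of `0011` has been seen. A product state is a pair (one from each), accepting exactly when both do. Minimizing collapses redundant product states.
10 states suffice.
        0   1  
>  q0   q1  q2 
   q1   q3  q2 
   q2   q4  q2 
   q3   q3  q5 
   q4   q6  q2 
   q5   q4  q7 
   q6   q6  q8 
   q7   q7  q9 
   q8   q4  q9 
 * q9   q9  q9 
(> = start, * = accepting)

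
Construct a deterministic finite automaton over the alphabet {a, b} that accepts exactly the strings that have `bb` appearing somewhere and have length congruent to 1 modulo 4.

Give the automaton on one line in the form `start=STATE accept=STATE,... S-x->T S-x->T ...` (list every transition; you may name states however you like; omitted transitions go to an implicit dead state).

start=q0 accept=q11 q0-a->q1 q0-b->q2 q1-a->q3 q1-b->q4 q2-a->q3 q2-b->q5 q3-a->q6 q3-b->q7 q4-a->q6 q4-b->q8 q5-a->q8 q5-b->q8 q6-a->q0 q6-b->q9 q7-a->q0 q7-b->q10 q8-a->q10 q8-b->q10 q9-a->q1 q9-b->q11 q10-a->q11 q10-b->q11 q11-a->q5 q11-b->q5

Handle the two conditions separately and then intersect. One (3 states) tracks whether and how much of `bb` has been seen; the other (4 states) tracks the input length modulo 4. Each combined state is a pair, one component from each; accept when both components accept.
12 states suffice.
          a    b  
>  q0     q1   q2 
   q1     q3   q4 
   q2     q3   q5 
   q3     q6   q7 
   q4     q6   q8 
   q5     q8   q8 
   q6     q0   q9 
   q7     q0  q10 
   q8    q10  q10 
   q9     q1  q11 
   q10   q11  q11 
 * q11    q5   q5 
(> = start, * = accepting)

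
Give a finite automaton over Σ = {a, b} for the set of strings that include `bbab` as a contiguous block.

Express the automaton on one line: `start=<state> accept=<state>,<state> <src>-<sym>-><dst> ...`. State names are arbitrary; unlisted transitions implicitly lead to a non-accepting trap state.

Track how much of `bbab` has been matched so far: state q0 is no progress, q4 is the absorbing accept state reached once `bbab` has occurred. Intermediate states record partial matches; on a mismatch, fall back to the longest reusable overlap.
With 5 states:
        a   b  
>  q0   q0  q1 
   q1   q0  q2 
   q2   q3  q2 
   q3   q0  q4 
 * q4   q4  q4 
(> = start, * = accepting)

start=q0 accept=q4 q0-a->q0 q0-b->q1 q1-a->q0 q1-b->q2 q2-a->q3 q2-b->q2 q3-a->q0 q3-b->q4 q4-a->q4 q4-b->q4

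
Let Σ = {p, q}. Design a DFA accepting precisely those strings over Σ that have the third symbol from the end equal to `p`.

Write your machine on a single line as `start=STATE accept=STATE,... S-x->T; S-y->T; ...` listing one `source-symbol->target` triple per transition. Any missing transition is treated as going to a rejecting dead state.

start=s0; accept=s7,s8,s9,s10; s0-p->s1; s0-q->s2; s1-p->s3; s1-q->s4; s2-p->s5; s2-q->s6; s3-p->s7; s3-q->s8; s4-p->s9; s4-q->s10; s5-p->s11; s5-q->s12; s6-p->s13; s6-q->s14; s7-p->s7; s7-q->s8; s8-p->s9; s8-q->s10; s9-p->s11; s9-q->s12; s10-p->s13; s10-q->s14; s11-p->s7; s11-q->s8; s12-p->s9; s12-q->s10; s13-p->s11; s13-q->s12; s14-p->s13; s14-q->s14

A DFA must remember the last 3 symbols (since which symbol is third-to-last isn't known until the input ends). Use one state per possible window of the last ≤3 symbols; accept from those whose window starts with `p`.
With 15 states:
          p    q  
>  s0     s1   s2 
   s1     s3   s4 
   s2     s5   s6 
   s3     s7   s8 
   s4     s9  s10 
   s5    s11  s12 
   s6    s13  s14 
 * s7     s7   s8 
 * s8     s9  s10 
 * s9    s11  s12 
 * s10   s13  s14 
   s11    s7   s8 
   s12    s9  s10 
   s13   s11  s12 
   s14   s13  s14 
(> = start, * = accepting)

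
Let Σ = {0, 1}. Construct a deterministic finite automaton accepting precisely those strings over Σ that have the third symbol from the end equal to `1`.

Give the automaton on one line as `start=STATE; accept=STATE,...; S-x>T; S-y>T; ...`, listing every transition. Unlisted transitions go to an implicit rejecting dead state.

A DFA must remember the last 3 symbols (since which symbol is third-to-last isn't known until the input ends). Use one state per possible window of the last ≤3 symbols; accept from those whose window starts with `1`.
15 states suffice.
          0    1  
>  s0     s1   s2 
   s1     s3   s4 
   s2     s5   s6 
   s3     s7   s8 
   s4     s9  s10 
   s5    s11  s12 
   s6    s13  s14 
   s7     s7   s8 
   s8     s9  s10 
   s9    s11  s12 
   s10   s13  s14 
 * s11    s7   s8 
 * s12    s9  s10 
 * s13   s11  s12 
 * s14   s13  s14 
(> = start, * = accepting)

start=s0; accept=s11,s12,s13,s14; s0-0>s1; s0-1>s2; s1-0>s3; s1-1>s4; s2-0>s5; s2-1>s6; s3-0>s7; s3-1>s8; s4-0>s9; s4-1>s10; s5-0>s11; s5-1>s12; s6-0>s13; s6-1>s14; s7-0>s7; s7-1>s8; s8-0>s9; s8-1>s10; s9-0>s11; s9-1>s12; s10-0>s13; s10-1>s14; s11-0>s7; s11-1>s8; s12-0>s9; s12-1>s10; s13-0>s11; s13-1>s12; s14-0>s13; s14-1>s14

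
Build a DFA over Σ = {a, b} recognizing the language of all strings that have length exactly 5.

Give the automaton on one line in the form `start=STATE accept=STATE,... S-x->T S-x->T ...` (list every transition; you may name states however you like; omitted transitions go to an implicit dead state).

start=q0 accept=q5 q0-a->q1 q0-b->q1 q1-a->q2 q1-b->q2 q2-a->q3 q2-b->q3 q3-a->q4 q3-b->q4 q4-a->q5 q4-b->q5 q5-a->q6 q5-b->q6 q6-a->q6 q6-b->q6

We only need to distinguish lengths 0, 1, …, 5, and '>5'. Chain q0 → q1 → q2 → q3 → q4 → q5 → q6 on every symbol, with q6 looping. Accepting states: {q5}.
7 states suffice.
        a   b  
>  q0   q1  q1 
   q1   q2  q2 
   q2   q3  q3 
   q3   q4  q4 
   q4   q5  q5 
 * q5   q6  q6 
   q6   q6  q6 
(> = start, * = accepting)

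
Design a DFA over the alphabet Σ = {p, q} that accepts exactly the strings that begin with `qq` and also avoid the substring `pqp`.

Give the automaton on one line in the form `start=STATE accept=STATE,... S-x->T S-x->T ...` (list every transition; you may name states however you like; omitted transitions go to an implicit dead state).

start=S0 accept=S3,S4,S5 S0-p->S1 S0-q->S2 S1-p->S1 S1-q->S1 S2-p->S1 S2-q->S3 S3-p->S4 S3-q->S3 S4-p->S4 S4-q->S5 S5-p->S1 S5-q->S3

Run two small machines in parallel and take their product. The first has 4 states tracking whether the input so far still matches the prefix `qq`; the second has 4 states tracking partial matches of the forbidden pattern `pqp`. A product state is a pair (one from each), accepting exactly when both do. Minimizing collapses redundant product states.
        p   q  
>  S0   S1  S2 
   S1   S1  S1 
   S2   S1  S3 
 * S3   S4  S3 
 * S4   S4  S5 
 * S5   S1  S3 
(> = start, * = accepting)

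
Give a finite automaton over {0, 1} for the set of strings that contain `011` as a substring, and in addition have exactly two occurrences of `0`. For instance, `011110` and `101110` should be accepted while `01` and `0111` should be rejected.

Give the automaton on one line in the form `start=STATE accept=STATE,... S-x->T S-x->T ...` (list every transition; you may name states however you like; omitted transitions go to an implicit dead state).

Build one automaton per condition and run them in lockstep. The first has 4 states tracking whether and how much of `011` has been seen; the second has 4 states tracking the count of `0`s, saturating at 3. A product state is a pair (one from each), accepting exactly when both do. After merging equivalent states the machine shrinks.
8 states suffice.
        0   1  
>  q0   q1  q0 
   q1   q2  q3 
   q2   q4  q5 
   q3   q2  q6 
   q4   q4  q4 
   q5   q4  q7 
   q6   q7  q6 
 * q7   q4  q7 
(> = start, * = accepting)

start=q0 accept=q7 q0-0->q1 q0-1->q0 q1-0->q2 q1-1->q3 q2-0->q4 q2-1->q5 q3-0->q2 q3-1->q6 q4-0->q4 q4-1->q4 q5-0->q4 q5-1->q7 q6-0->q7 q6-1->q6 q7-0->q4 q7-1->q7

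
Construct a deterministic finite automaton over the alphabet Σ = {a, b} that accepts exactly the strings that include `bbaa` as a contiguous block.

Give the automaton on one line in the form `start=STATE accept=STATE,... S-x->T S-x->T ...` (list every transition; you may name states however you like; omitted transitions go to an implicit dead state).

start=s0 accept=s4 s0-a->s0 s0-b->s1 s1-a->s0 s1-b->s2 s2-a->s3 s2-b->s2 s3-a->s4 s3-b->s1 s4-a->s4 s4-b->s4

States s0..s3 record the length of the longest prefix of `bbaa` that matches the current input suffix. Reaching s4 means `bbaa` has been seen, and we stay there forever. Accept from s4.
A 5-state machine:
        a   b  
>  s0   s0  s1 
   s1   s0  s2 
   s2   s3  s2 
   s3   s4  s1 
 * s4   s4  s4 
(> = start, * = accepting)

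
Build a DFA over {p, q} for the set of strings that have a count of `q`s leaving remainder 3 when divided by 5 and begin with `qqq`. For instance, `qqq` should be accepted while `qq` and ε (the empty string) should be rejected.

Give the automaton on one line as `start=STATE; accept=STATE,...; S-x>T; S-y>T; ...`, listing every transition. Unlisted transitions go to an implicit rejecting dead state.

start=s0; accept=s6; s0-p>s1; s0-q>s2; s1-p>s1; s1-q>s3; s2-p>s3; s2-q>s4; s3-p>s3; s3-q>s5; s4-p>s5; s4-q>s6; s5-p>s5; s5-q>s7; s6-p>s6; s6-q>s8; s7-p>s7; s7-q>s9; s8-p>s8; s8-q>s10; s9-p>s9; s9-q>s1; s10-p>s10; s10-q>s11; s11-p>s11; s11-q>s12; s12-p>s12; s12-q>s6

Run two small machines in parallel and take their product. The first has 5 states tracking the count of `q`s modulo 5; the second has 5 states tracking whether the input so far still matches the prefix `qqq`. A product state is a pair (one from each), accepting exactly when both do.
With 13 states:
          p    q  
>  s0     s1   s2 
   s1     s1   s3 
   s2     s3   s4 
   s3     s3   s5 
   s4     s5   s6 
   s5     s5   s7 
 * s6     s6   s8 
   s7     s7   s9 
   s8     s8  s10 
   s9     s9   s1 
   s10   s10  s11 
   s11   s11  s12 
   s12   s12   s6 
(> = start, * = accepting)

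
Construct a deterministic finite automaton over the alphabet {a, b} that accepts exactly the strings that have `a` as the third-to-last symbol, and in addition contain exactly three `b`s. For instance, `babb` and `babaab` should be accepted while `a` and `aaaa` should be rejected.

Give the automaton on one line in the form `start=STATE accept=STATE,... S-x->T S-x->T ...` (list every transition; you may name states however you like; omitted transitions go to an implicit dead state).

Handle the two conditions separately and then intersect. One (15 states) tracks the last 3 symbols read; the other (5 states) tracks the count of `b`s, saturating at 4. Each combined state is a pair, one component from each; accept when both components accept. Equivalent product states are then merged.
With 16 states:
          a    b  
>  s0     s0   s1 
   s1     s2   s3 
   s2     s2   s4 
   s3     s5   s6 
   s4     s5   s7 
   s5     s8   s9 
   s6    s10  s11 
 * s7    s10  s11 
   s8     s8  s12 
   s9    s13  s11 
   s10   s14  s11 
   s11   s11  s11 
 * s12   s13  s11 
 * s13   s14  s11 
   s14   s15  s11 
 * s15   s15  s11 
(> = start, * = accepting)

start=s0 accept=s7,s12,s13,s15 s0-a->s0 s0-b->s1 s1-a->s2 s1-b->s3 s2-a->s2 s2-b->s4 s3-a->s5 s3-b->s6 s4-a->s5 s4-b->s7 s5-a->s8 s5-b->s9 s6-a->s10 s6-b->s11 s7-a->s10 s7-b->s11 s8-a->s8 s8-b->s12 s9-a->s13 s9-b->s11 s10-a->s14 s10-b->s11 s11-a->s11 s11-b->s11 s12-a->s13 s12-b->s11 s13-a->s14 s13-b->s11 s14-a->s15 s14-b->s11 s15-a->s15 s15-b->s11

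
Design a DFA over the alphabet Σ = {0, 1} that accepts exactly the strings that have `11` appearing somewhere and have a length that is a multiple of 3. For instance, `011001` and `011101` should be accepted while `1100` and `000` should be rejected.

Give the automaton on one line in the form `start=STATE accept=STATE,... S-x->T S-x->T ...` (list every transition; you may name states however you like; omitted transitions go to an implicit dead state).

start=q0 accept=q7 q0-0->q1 q0-1->q2 q1-0->q3 q1-1->q4 q2-0->q3 q2-1->q5 q3-0->q0 q3-1->q6 q4-0->q0 q4-1->q7 q5-0->q7 q5-1->q7 q6-0->q1 q6-1->q8 q7-0->q8 q7-1->q8 q8-0->q5 q8-1->q5

Run two small machines in parallel and take their product. The first has 3 states tracking whether and how much of `11` has been seen; the second has 3 states tracking the input length modulo 3. A product state is a pair (one from each), accepting exactly when both do.
A 9-state machine:
        0   1  
>  q0   q1  q2 
   q1   q3  q4 
   q2   q3  q5 
   q3   q0  q6 
   q4   q0  q7 
   q5   q7  q7 
   q6   q1  q8 
 * q7   q8  q8 
   q8   q5  q5 
(> = start, * = accepting)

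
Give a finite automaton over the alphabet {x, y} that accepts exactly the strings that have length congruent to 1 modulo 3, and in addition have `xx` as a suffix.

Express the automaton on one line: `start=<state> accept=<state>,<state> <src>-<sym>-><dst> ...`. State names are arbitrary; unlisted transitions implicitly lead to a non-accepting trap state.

start=q0 accept=q4 q0-x->q1 q0-y->q1 q1-x->q2 q1-y->q2 q2-x->q3 q2-y->q0 q3-x->q4 q3-y->q1 q4-x->q2 q4-y->q2

Run two small machines in parallel and take their product. One (3 states) tracks the input length modulo 3; the other (3 states) tracks how much of the suffix `xx` has currently been matched. Each combined state is a pair, one component from each; accept when both components accept. Equivalent product states are then merged.
A 5-state machine:
        x   y  
>  q0   q1  q1 
   q1   q2  q2 
   q2   q3  q0 
   q3   q4  q1 
 * q4   q2  q2 
(> = start, * = accepting)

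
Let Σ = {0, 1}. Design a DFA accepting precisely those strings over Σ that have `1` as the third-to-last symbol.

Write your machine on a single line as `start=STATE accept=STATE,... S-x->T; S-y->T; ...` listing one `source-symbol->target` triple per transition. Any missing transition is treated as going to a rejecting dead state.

start=A; accept=L,M,N,O; A-0->B; A-1->C; B-0->D; B-1->E; C-0->F; C-1->G; D-0->H; D-1->I; E-0->J; E-1->K; F-0->L; F-1->M; G-0->N; G-1->O; H-0->H; H-1->I; I-0->J; I-1->K; J-0->L; J-1->M; K-0->N; K-1->O; L-0->H; L-1->I; M-0->J; M-1->K; N-0->L; N-1->M; O-0->N; O-1->O

Because acceptance depends on a position counted from the end, the machine has to buffer the most recent 3 symbols. Make each state the string of the last up-to-3 symbols read; on input `x` shift the window left and append `x`. Accept when the buffered window has length 3 and begins with `1`.
A 15-state machine:
       0  1 
>  A   B  C 
   B   D  E 
   C   F  G 
   D   H  I 
   E   J  K 
   F   L  M 
   G   N  O 
   H   H  I 
   I   J  K 
   J   L  M 
   K   N  O 
 * L   H  I 
 * M   J  K 
 * N   L  M 
 * O   N  O 
(> = start, * = accepting)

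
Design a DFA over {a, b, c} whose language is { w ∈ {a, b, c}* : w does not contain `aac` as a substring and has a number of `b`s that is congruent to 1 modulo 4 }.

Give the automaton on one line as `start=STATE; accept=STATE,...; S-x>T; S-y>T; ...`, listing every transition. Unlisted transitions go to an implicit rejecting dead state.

start=q0; accept=q2,q4,q7; q0-a>q1; q0-b>q2; q0-c>q0; q1-a>q3; q1-b>q2; q1-c>q0; q2-a>q4; q2-b>q5; q2-c>q2; q3-a>q3; q3-b>q2; q3-c>q6; q4-a>q7; q4-b>q5; q4-c>q2; q5-a>q8; q5-b>q9; q5-c>q5; q6-a>q6; q6-b>q6; q6-c>q6; q7-a>q7; q7-b>q5; q7-c>q6; q8-a>q10; q8-b>q9; q8-c>q5; q9-a>q11; q9-b>q0; q9-c>q9; q10-a>q10; q10-b>q9; q10-c>q6; q11-a>q12; q11-b>q0; q11-c>q9; q12-a>q12; q12-b>q0; q12-c>q6

Run two small machines in parallel and take their product. The first has 4 states tracking partial matches of the forbidden pattern `aac`; the second has 4 states tracking the count of `b`s modulo 4. A product state is a pair (one from each), accepting exactly when both do. Minimizing collapses redundant product states.
13 states suffice.
          a    b    c  
>  q0     q1   q2   q0 
   q1     q3   q2   q0 
 * q2     q4   q5   q2 
   q3     q3   q2   q6 
 * q4     q7   q5   q2 
   q5     q8   q9   q5 
   q6     q6   q6   q6 
 * q7     q7   q5   q6 
   q8    q10   q9   q5 
   q9    q11   q0   q9 
   q10   q10   q9   q6 
   q11   q12   q0   q9 
   q12   q12   q0   q6 
(> = start, * = accepting)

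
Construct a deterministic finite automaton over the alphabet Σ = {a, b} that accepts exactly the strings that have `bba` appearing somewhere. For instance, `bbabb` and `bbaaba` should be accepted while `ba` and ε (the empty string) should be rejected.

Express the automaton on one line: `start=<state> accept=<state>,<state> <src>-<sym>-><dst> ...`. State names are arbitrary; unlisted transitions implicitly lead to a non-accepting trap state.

start=s0 accept=s3 s0-a->s0 s0-b->s1 s1-a->s0 s1-b->s2 s2-a->s3 s2-b->s2 s3-a->s3 s3-b->s3

Track how much of `bba` has been matched so far: state s0 is no progress, s3 is the absorbing accept state reached once `bba` has occurred. Intermediate states record partial matches; on a mismatch, fall back to the longest reusable overlap.
A 4-state machine:
        a   b  
>  s0   s0  s1 
   s1   s0  s2 
   s2   s3  s2 
 * s3   s3  s3 
(> = start, * = accepting)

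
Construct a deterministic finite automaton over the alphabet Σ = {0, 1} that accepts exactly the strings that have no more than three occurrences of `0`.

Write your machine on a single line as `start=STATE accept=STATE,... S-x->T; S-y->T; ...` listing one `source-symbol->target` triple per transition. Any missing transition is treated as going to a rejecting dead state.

Only the number of `0`s matters, and only up to 4. Make a chain S0 → S1 → S2 → S3 → S4 advanced by each `0` (with S4 absorbing); every other symbol self-loops. The accepting set is {S0, S1, S2, S3}.
5 states suffice.
        0   1  
>* S0   S1  S0 
 * S1   S2  S1 
 * S2   S3  S2 
 * S3   S4  S3 
   S4   S4  S4 
(> = start, * = accepting)

start=S0; accept=S0,S1,S2,S3; S0-0->S1; S0-1->S0; S1-0->S2; S1-1->S1; S2-0->S3; S2-1->S2; S3-0->S4; S3-1->S3; S4-0->S4; S4-1->S4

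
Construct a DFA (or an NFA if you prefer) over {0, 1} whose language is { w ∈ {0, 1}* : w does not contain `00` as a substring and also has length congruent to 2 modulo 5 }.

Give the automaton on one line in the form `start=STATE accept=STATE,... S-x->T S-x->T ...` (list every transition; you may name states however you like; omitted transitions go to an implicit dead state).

Handle the two conditions separately and then intersect. The first has 3 states tracking partial matches of the forbidden pattern `00`; the second has 5 states tracking the input length modulo 5. A product state is a pair (one from each), accepting exactly when both do. Minimizing collapses redundant product states.
11 states suffice.
          0    1  
>  s0     s1   s2 
   s1     s3   s4 
   s2     s5   s4 
   s3     s3   s3 
 * s4     s6   s7 
 * s5     s3   s7 
   s6     s3   s8 
   s7     s9   s8 
   s8    s10   s0 
   s9     s3   s0 
   s10    s3   s2 
(> = start, * = accepting)

start=s0 accept=s4,s5 s0-0->s1 s0-1->s2 s1-0->s3 s1-1->s4 s2-0->s5 s2-1->s4 s3-0->s3 s3-1->s3 s4-0->s6 s4-1->s7 s5-0->s3 s5-1->s7 s6-0->s3 s6-1->s8 s7-0->s9 s7-1->s8 s8-0->s10 s8-1->s0 s9-0->s3 s9-1->s0 s10-0->s3 s10-1->s2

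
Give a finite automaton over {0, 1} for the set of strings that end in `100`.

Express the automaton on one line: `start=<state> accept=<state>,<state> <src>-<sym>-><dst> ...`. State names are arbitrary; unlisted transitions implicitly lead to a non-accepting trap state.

Let each state record the length of the longest suffix of the input read so far that is also a prefix of `100`. q1 means the last symbol is `1`; q2 means the last 2 symbols are `10`; q3 means the last 3 symbols are `100`. Accept only at q3, where the string currently ends in `100`.
A 4-state machine:
        0   1  
>  q0   q0  q1 
   q1   q2  q1 
   q2   q3  q1 
 * q3   q0  q1 
(> = start, * = accepting)

start=q0 accept=q3 q0-0->q0 q0-1->q1 q1-0->q2 q1-1->q1 q2-0->q3 q2-1->q1 q3-0->q0 q3-1->q1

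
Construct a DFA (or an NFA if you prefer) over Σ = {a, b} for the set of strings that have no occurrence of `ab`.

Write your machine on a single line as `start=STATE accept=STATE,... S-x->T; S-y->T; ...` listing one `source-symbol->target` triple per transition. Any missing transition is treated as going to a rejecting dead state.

start=s0; accept=s0,s1; s0-a->s1; s0-b->s0; s1-a->s1; s1-b->s2; s2-a->s2; s2-b->s2

Track partial matches of the forbidden pattern `ab`. State s2 is a dead state reached once `ab` has occurred; every other state accepts. s0 means no part of `ab` is currently matched.
        a   b  
>* s0   s1  s0 
 * s1   s1  s2 
   s2   s2  s2 
(> = start, * = accepting)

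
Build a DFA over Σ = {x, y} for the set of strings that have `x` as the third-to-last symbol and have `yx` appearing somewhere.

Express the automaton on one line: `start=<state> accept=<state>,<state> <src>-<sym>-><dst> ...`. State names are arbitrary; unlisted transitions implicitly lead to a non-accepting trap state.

start=A accept=J,P,Q,R A-x->B A-y->C B-x->D B-y->E C-x->F C-y->G D-x->H D-y->I E-x->J E-y->K F-x->L F-y->M G-x->N G-y->O H-x->H H-y->I I-x->J I-y->K J-x->L J-y->M K-x->N K-y->O L-x->P L-y->Q M-x->J M-y->R N-x->L N-y->M O-x->N O-y->O P-x->P P-y->Q Q-x->J Q-y->R R-x->N R-y->S S-x->N S-y->S

Run two small machines in parallel and take their product. The first has 15 states tracking the last 3 symbols read; the second has 3 states tracking whether and how much of `yx` has been seen. A product state is a pair (one from each), accepting exactly when both do.
19 states suffice.
       x  y 
>  A   B  C 
   B   D  E 
   C   F  G 
   D   H  I 
   E   J  K 
   F   L  M 
   G   N  O 
   H   H  I 
   I   J  K 
 * J   L  M 
   K   N  O 
   L   P  Q 
   M   J  R 
   N   L  M 
   O   N  O 
 * P   P  Q 
 * Q   J  R 
 * R   N  S 
   S   N  S 
(> = start, * = accepting)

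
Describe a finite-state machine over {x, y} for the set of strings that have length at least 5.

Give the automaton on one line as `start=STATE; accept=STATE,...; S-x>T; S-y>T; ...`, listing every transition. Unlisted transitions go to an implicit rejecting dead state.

Count input length up to 6: every symbol moves from s0 toward s6, which means 'more than 5' and absorbs. Accept from {s5, s6}.
A 7-state machine:
        x   y  
>  s0   s1  s1 
   s1   s2  s2 
   s2   s3  s3 
   s3   s4  s4 
   s4   s5  s5 
 * s5   s6  s6 
 * s6   s6  s6 
(> = start, * = accepting)

start=s0; accept=s5,s6; s0-x>s1; s0-y>s1; s1-x>s2; s1-y>s2; s2-x>s3; s2-y>s3; s3-x>s4; s3-y>s4; s4-x>s5; s4-y>s5; s5-x>s6; s5-y>s6; s6-x>s6; s6-y>s6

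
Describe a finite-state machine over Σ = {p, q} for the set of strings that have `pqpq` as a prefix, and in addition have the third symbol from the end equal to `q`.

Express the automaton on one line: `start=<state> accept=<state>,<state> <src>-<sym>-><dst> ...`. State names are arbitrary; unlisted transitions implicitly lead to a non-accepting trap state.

start=S0 accept=S5,S8,S9,S10 S0-p->S1 S0-q->S2 S1-p->S2 S1-q->S3 S2-p->S2 S2-q->S2 S3-p->S4 S3-q->S2 S4-p->S2 S4-q->S5 S5-p->S6 S5-q->S7 S6-p->S8 S6-q->S5 S7-p->S9 S7-q->S10 S8-p->S11 S8-q->S12 S9-p->S8 S9-q->S5 S10-p->S9 S10-q->S10 S11-p->S11 S11-q->S12 S12-p->S6 S12-q->S7

Handle the two conditions separately and then intersect. One (6 states) tracks whether the input so far still matches the prefix `pqpq`; the other (15 states) tracks the last 3 symbols read. Each combined state is a pair, one component from each; accept when both components accept. Equivalent product states are then merged.
          p    q  
>  S0     S1   S2 
   S1     S2   S3 
   S2     S2   S2 
   S3     S4   S2 
   S4     S2   S5 
 * S5     S6   S7 
   S6     S8   S5 
   S7     S9  S10 
 * S8    S11  S12 
 * S9     S8   S5 
 * S10    S9  S10 
   S11   S11  S12 
   S12    S6   S7 
(> = start, * = accepting)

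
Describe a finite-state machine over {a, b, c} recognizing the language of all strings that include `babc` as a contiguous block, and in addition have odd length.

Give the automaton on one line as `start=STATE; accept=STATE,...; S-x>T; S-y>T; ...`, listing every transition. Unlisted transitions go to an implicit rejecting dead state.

start=q0; accept=q9; q0-a>q1; q0-b>q2; q0-c>q1; q1-a>q0; q1-b>q3; q1-c>q0; q2-a>q4; q2-b>q3; q2-c>q0; q3-a>q5; q3-b>q2; q3-c>q1; q4-a>q1; q4-b>q6; q4-c>q1; q5-a>q0; q5-b>q7; q5-c>q0; q6-a>q4; q6-b>q3; q6-c>q8; q7-a>q5; q7-b>q2; q7-c>q9; q8-a>q9; q8-b>q9; q8-c>q9; q9-a>q8; q9-b>q8; q9-c>q8

Handle the two conditions separately and then intersect. One (5 states) tracks whether and how much of `babc` has been seen; the other (2 states) tracks the input length modulo 2. Each combined state is a pair, one component from each; accept when both components accept.
        a   b   c  
>  q0   q1  q2  q1 
   q1   q0  q3  q0 
   q2   q4  q3  q0 
   q3   q5  q2  q1 
   q4   q1  q6  q1 
   q5   q0  q7  q0 
   q6   q4  q3  q8 
   q7   q5  q2  q9 
   q8   q9  q9  q9 
 * q9   q8  q8  q8 
(> = start, * = accepting)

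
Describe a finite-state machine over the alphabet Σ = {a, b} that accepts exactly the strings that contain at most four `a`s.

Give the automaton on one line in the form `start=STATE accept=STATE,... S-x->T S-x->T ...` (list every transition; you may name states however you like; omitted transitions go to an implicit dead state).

start=S0 accept=S0,S1,S2,S3,S4 S0-a->S1 S0-b->S0 S1-a->S2 S1-b->S1 S2-a->S3 S2-b->S2 S3-a->S4 S3-b->S3 S4-a->S5 S4-b->S4 S5-a->S5 S5-b->S5

Only the number of `a`s matters, and only up to 5. Make a chain S0 → S1 → S2 → S3 → S4 → S5 advanced by each `a` (with S5 absorbing); every other symbol self-loops. The accepting set is {S0, S1, S2, S3, S4}.
        a   b  
>* S0   S1  S0 
 * S1   S2  S1 
 * S2   S3  S2 
 * S3   S4  S3 
 * S4   S5  S4 
   S5   S5  S5 
(> = start, * = accepting)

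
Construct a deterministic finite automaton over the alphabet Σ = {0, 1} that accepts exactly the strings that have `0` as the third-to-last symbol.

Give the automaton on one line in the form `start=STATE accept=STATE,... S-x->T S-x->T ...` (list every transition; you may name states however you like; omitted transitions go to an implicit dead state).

Because acceptance depends on a position counted from the end, the machine has to buffer the most recent 3 symbols. Make each state the string of the last up-to-3 symbols read; on input `x` shift the window left and append `x`. Accept when the buffered window has length 3 and begins with `0`.
With 15 states:
          0    1  
>  S0     S1   S2 
   S1     S3   S4 
   S2     S5   S6 
   S3     S7   S8 
   S4     S9  S10 
   S5    S11  S12 
   S6    S13  S14 
 * S7     S7   S8 
 * S8     S9  S10 
 * S9    S11  S12 
 * S10   S13  S14 
   S11    S7   S8 
   S12    S9  S10 
   S13   S11  S12 
   S14   S13  S14 
(> = start, * = accepting)

start=S0 accept=S7,S8,S9,S10 S0-0->S1 S0-1->S2 S1-0->S3 S1-1->S4 S2-0->S5 S2-1->S6 S3-0->S7 S3-1->S8 S4-0->S9 S4-1->S10 S5-0->S11 S5-1->S12 S6-0->S13 S6-1->S14 S7-0->S7 S7-1->S8 S8-0->S9 S8-1->S10 S9-0->S11 S9-1->S12 S10-0->S13 S10-1->S14 S11-0->S7 S11-1->S8 S12-0->S9 S12-1->S10 S13-0->S11 S13-1->S12 S14-0->S13 S14-1->S14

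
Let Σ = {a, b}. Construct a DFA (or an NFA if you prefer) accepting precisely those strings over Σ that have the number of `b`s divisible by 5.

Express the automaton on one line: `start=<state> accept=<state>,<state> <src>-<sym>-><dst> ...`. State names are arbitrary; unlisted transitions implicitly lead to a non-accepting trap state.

Keep the running count of `b`s modulo 5: each `b` advances along the cycle S0 → S1 → S2 → S3 → S4 → S0 while other symbols loop. Accept at S0.
A 5-state machine:
        a   b  
>* S0   S0  S1 
   S1   S1  S2 
   S2   S2  S3 
   S3   S3  S4 
   S4   S4  S0 
(> = start, * = accepting)

start=S0 accept=S0 S0-a->S0 S0-b->S1 S1-a->S1 S1-b->S2 S2-a->S2 S2-b->S3 S3-a->S3 S3-b->S4 S4-a->S4 S4-b->S0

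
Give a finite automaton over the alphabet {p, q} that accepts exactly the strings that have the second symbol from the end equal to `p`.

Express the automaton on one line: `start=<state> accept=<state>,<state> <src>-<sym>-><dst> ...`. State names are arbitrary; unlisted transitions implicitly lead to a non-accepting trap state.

start=s0 accept=s3,s4 s0-p->s1 s0-q->s2 s1-p->s3 s1-q->s4 s2-p->s5 s2-q->s6 s3-p->s3 s3-q->s4 s4-p->s5 s4-q->s6 s5-p->s3 s5-q->s4 s6-p->s5 s6-q->s6

A DFA must remember the last 2 symbols (since which symbol is second-to-last isn't known until the input ends). Use one state per possible window of the last ≤2 symbols; accept from those whose window starts with `p`.
A 7-state machine:
        p   q  
>  s0   s1  s2 
   s1   s3  s4 
   s2   s5  s6 
 * s3   s3  s4 
 * s4   s5  s6 
   s5   s3  s4 
   s6   s5  s6 
(> = start, * = accepting)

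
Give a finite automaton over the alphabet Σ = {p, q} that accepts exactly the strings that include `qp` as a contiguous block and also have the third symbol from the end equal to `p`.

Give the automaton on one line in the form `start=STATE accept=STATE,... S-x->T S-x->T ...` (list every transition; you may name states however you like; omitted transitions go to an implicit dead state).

Build one automaton per condition and run them in lockstep. The first has 3 states tracking whether and how much of `qp` has been seen; the second has 15 states tracking the last 3 symbols read. A product state is a pair (one from each), accepting exactly when both do. Minimizing collapses redundant product states.
With 11 states:
       p  q 
>  A   B  C 
   B   B  D 
   C   E  C 
   D   F  C 
   E   G  H 
 * F   G  H 
   G   I  J 
   H   F  K 
 * I   I  J 
 * J   F  K 
 * K   E  C 
(> = start, * = accepting)

start=A accept=F,I,J,K A-p->B A-q->C B-p->B B-q->D C-p->E C-q->C D-p->F D-q->C E-p->G E-q->H F-p->G F-q->H G-p->I G-q->J H-p->F H-q->K I-p->I I-q->J J-p->F J-q->K K-p->E K-q->C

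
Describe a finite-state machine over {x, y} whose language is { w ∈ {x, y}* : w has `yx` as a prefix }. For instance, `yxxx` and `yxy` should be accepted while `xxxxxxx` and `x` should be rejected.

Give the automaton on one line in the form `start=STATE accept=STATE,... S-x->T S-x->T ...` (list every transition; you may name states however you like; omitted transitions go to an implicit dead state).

Check the first 2 symbols one by one: s0 through s1 record how many have matched `yx` so far; any wrong symbol goes to the dead state s3. After all 2 match we enter the accepting sink s2.
A 4-state machine:
        x   y  
>  s0   s3  s1 
   s1   s2  s3 
 * s2   s2  s2 
   s3   s3  s3 
(> = start, * = accepting)

start=s0 accept=s2 s0-x->s3 s0-y->s1 s1-x->s2 s1-y->s3 s2-x->s2 s2-y->s2 s3-x->s3 s3-y->s3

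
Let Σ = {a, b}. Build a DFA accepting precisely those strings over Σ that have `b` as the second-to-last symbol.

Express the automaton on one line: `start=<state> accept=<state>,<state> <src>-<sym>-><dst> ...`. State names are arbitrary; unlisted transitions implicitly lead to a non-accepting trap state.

start=q0 accept=q5,q6 q0-a->q1 q0-b->q2 q1-a->q3 q1-b->q4 q2-a->q5 q2-b->q6 q3-a->q3 q3-b->q4 q4-a->q5 q4-b->q6 q5-a->q3 q5-b->q4 q6-a->q5 q6-b->q6

A DFA must remember the last 2 symbols (since which symbol is second-to-last isn't known until the input ends). Use one state per possible window of the last ≤2 symbols; accept from those whose window starts with `b`.
        a   b  
>  q0   q1  q2 
   q1   q3  q4 
   q2   q5  q6 
   q3   q3  q4 
   q4   q5  q6 
 * q5   q3  q4 
 * q6   q5  q6 
(> = start, * = accepting)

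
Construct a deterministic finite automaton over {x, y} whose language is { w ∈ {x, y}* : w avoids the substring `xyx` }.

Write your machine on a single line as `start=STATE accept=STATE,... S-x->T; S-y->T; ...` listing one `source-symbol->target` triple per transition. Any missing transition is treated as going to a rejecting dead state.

start=s0; accept=s0,s1,s2; s0-x->s1; s0-y->s0; s1-x->s1; s1-y->s2; s2-x->s3; s2-y->s0; s3-x->s3; s3-y->s3

Track partial matches of the forbidden pattern `xyx`. State s3 is a dead state reached once `xyx` has occurred; every other state accepts. s0 means no part of `xyx` is currently matched.
        x   y  
>* s0   s1  s0 
 * s1   s1  s2 
 * s2   s3  s0 
   s3   s3  s3 
(> = start, * = accepting)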